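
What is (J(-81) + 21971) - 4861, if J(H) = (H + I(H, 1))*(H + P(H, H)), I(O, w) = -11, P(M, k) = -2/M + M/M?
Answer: 1981886/81 ≈ 24468.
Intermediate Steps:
P(M, k) = 1 - 2/M (P(M, k) = -2/M + 1 = 1 - 2/M)
J(H) = (-11 + H)*(H + (-2 + H)/H) (J(H) = (H - 11)*(H + (-2 + H)/H) = (-11 + H)*(H + (-2 + H)/H))
(J(-81) + 21971) - 4861 = ((-13 + (-81)² - 10*(-81) + 22/(-81)) + 21971) - 4861 = ((-13 + 6561 + 810 + 22*(-1/81)) + 21971) - 4861 = ((-13 + 6561 + 810 - 22/81) + 21971) - 4861 = (595976/81 + 21971) - 4861 = 2375627/81 - 4861 = 1981886/81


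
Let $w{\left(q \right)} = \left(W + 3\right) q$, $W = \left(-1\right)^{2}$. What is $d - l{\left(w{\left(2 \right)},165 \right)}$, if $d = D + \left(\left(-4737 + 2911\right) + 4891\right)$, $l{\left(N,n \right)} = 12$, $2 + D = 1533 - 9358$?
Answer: $-4774$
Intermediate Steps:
$D = -7827$ ($D = -2 + \left(1533 - 9358\right) = -2 - 7825 = -7827$)
$W = 1$
$w{\left(q \right)} = 4 q$ ($w{\left(q \right)} = \left(1 + 3\right) q = 4 q$)
$d = -4762$ ($d = -7827 + \left(\left(-4737 + 2911\right) + 4891\right) = -7827 + \left(-1826 + 4891\right) = -7827 + 3065 = -4762$)
$d - l{\left(w{\left(2 \right)},165 \right)} = -4762 - 12 = -4774$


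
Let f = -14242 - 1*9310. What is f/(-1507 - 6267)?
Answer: 512/169 ≈ 3.0296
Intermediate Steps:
f = -23552 (f = -14242 - 9310 = -23552)
f/(-1507 - 6267) = -23552/(-1507 - 6267) = -23552/(-7774) = -23552*(-1/7774) = 512/169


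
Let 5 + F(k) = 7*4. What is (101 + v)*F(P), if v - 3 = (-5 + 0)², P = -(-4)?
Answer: 2967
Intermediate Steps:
P = 4 (P = -1*(-4) = 4)
v = 28 (v = 3 + (-5 + 0)² = 3 + (-5)² = 3 + 25 = 28)
F(k) = 23 (F(k) = -5 + 7*4 = -5 + 28 = 23)
(101 + v)*F(P) = (101 + 28)*23 = 129*23 = 2967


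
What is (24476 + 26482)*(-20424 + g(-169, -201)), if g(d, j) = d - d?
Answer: -1040766192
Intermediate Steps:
g(d, j) = 0
(24476 + 26482)*(-20424 + g(-169, -201)) = (24476 + 26482)*(-20424 + 0) = 50958*(-20424) = -1040766192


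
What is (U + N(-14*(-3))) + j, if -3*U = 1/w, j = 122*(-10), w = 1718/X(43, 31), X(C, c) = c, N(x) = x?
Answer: -6071443/5154 ≈ -1178.0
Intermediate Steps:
w = 1718/31 ≈ 55.419
j = -1220
U = -31/5154 (U = -1/(3*1718/31) = -1/3*31/1718 = -31/5154 ≈ -0.0060147)
(U + N(-14*(-3))) + j = (-31/5154 - 14*(-3)) - 1220 = (-31/5154 + 42) - 1220 = 216437/5154 - 1220 = -6071443/5154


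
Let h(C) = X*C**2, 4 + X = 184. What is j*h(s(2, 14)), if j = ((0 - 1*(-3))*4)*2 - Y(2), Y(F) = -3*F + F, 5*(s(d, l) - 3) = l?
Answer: 847728/5 ≈ 1.6955e+5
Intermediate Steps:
s(d, l) = 3 + l/5
X = 180 (X = -4 + 184 = 180)
h(C) = 180*C**2
Y(F) = -2*F
j = 28 (j = ((0 - 1*(-3))*4)*2 - (-2)*2 = ((0 + 3)*4)*2 - 1*(-4) = (3*4)*2 + 4 = 12*2 + 4 = 24 + 4 = 28)
j*h(s(2, 14)) = 28*(180*(3 + (1/5)*14)**2) = 28*(180*(3 + 14/5)**2) = 28*(180*(29/5)**2) = 28*(180*(841/25)) = 28*(30276/5) = 847728/5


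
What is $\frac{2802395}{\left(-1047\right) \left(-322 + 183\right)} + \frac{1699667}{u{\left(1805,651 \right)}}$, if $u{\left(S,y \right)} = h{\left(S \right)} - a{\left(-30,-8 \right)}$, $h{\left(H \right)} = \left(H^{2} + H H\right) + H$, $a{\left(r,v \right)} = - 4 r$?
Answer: $\frac{18512625612836}{948545527755} \approx 19.517$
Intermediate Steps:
$h{\left(H \right)} = H + 2 H^{2}$ ($h{\left(H \right)} = \left(H^{2} + H^{2}\right) + H = 2 H^{2} + H = H + 2 H^{2}$)
$u{\left(S,y \right)} = -120 + S \left(1 + 2 S\right)$ ($u{\left(S,y \right)} = S \left(1 + 2 S\right) - \left(-4\right) \left(-30\right) = S \left(1 + 2 S\right) - 120 = -120 + S \left(1 + 2 S\right)$)
$\frac{2802395}{\left(-1047\right) \left(-322 + 183\right)} + \frac{1699667}{u{\left(1805,651 \right)}} = \frac{2802395}{\left(-1047\right) \left(-322 + 183\right)} + \frac{1699667}{-120 + 1805 \left(1 + 2 \cdot 1805\right)} = \frac{2802395}{\left(-1047\right) \left(-139\right)} + \frac{1699667}{-120 + 1805 \left(1 + 3610\right)} = \frac{2802395}{145533} + \frac{1699667}{-120 + 1805 \cdot 3611} = 2802395 \cdot \frac{1}{145533} + \frac{1699667}{-120 + 6517855} = \frac{2802395}{145533} + \frac{1699667}{6517735} = \frac{18512625612836}{948545527755}$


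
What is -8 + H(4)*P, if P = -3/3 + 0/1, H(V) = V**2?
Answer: -24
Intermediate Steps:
P = -1 (P = -3*1/3 + 0*1 = -1 + 0 = -1)
-8 + H(4)*P = -8 + 4**2*(-1) = -8 + 16*(-1) = -8 - 16 = -24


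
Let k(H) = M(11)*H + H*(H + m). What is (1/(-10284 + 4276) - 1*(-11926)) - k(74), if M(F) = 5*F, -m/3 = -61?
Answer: -67061297/6008 ≈ -11162.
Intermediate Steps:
m = 183 (m = -3*(-61) = 183)
k(H) = 55*H + H*(183 + H) (k(H) = (5*11)*H + H*(H + 183) = 55*H + H*(183 + H))
(1/(-10284 + 4276) - 1*(-11926)) - k(74) = (1/(-10284 + 4276) - 1*(-11926)) - 74*(238 + 74) = (1/(-6008) + 11926) - 74*312 = (-1/6008 + 11926) - 1*23088 = 71651407/6008 - 23088 = -67061297/6008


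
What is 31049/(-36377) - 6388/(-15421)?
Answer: -246430353/560969717 ≈ -0.43929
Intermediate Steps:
31049/(-36377) - 6388/(-15421) = 31049*(-1/36377) - 6388*(-1/15421) = -31049/36377 + 6388/15421 = -246430353/560969717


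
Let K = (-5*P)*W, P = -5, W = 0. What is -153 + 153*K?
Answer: -153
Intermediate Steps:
K = 0 (K = -5*(-5)*0 = 25*0 = 0)
-153 + 153*K = -153 + 153*0 = -153 + 0 = -153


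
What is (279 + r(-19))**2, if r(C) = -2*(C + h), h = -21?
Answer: 128881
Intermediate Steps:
r(C) = 42 - 2*C (r(C) = -2*(C - 21) = -2*(-21 + C) = 42 - 2*C)
(279 + r(-19))**2 = (279 + (42 - 2*(-19)))**2 = (279 + (42 + 38))**2 = (279 + 80)**2 = 359**2 = 128881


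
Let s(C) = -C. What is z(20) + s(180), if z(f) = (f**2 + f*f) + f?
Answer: 640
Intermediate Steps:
z(f) = f + 2*f**2 (z(f) = (f**2 + f**2) + f = 2*f**2 + f = f + 2*f**2)
z(20) + s(180) = 20*(1 + 2*20) - 1*180 = 20*(1 + 40) - 180 = 20*41 - 180 = 820 - 180 = 640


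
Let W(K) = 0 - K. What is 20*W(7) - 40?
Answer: -180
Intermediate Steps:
W(K) = -K
20*W(7) - 40 = 20*(-1*7) - 40 = 20*(-7) - 40 = -140 - 40 = -180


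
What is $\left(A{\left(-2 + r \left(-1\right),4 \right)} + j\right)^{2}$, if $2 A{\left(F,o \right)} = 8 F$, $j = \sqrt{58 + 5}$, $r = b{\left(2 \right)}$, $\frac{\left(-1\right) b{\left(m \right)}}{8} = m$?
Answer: $3199 + 336 \sqrt{7} \approx 4088.0$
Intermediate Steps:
$b{\left(m \right)} = - 8 m$
$r = -16$ ($r = \left(-8\right) 2 = -16$)
$j = 3 \sqrt{7}$ ($j = \sqrt{63} = 3 \sqrt{7} \approx 7.9373$)
$A{\left(F,o \right)} = 4 F$ ($A{\left(F,o \right)} = \frac{8 F}{2} = 4 F$)
$\left(A{\left(-2 + r \left(-1\right),4 \right)} + j\right)^{2} = \left(4 \left(-2 - -16\right) + 3 \sqrt{7}\right)^{2} = \left(4 \left(-2 + 16\right) + 3 \sqrt{7}\right)^{2} = \left(4 \cdot 14 + 3 \sqrt{7}\right)^{2} = \left(56 + 3 \sqrt{7}\right)^{2}$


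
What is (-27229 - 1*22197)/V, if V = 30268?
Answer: -24713/15134 ≈ -1.6329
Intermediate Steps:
(-27229 - 1*22197)/V = (-27229 - 1*22197)/30268 = (-27229 - 22197)*(1/30268) = -49426*1/30268 = -24713/15134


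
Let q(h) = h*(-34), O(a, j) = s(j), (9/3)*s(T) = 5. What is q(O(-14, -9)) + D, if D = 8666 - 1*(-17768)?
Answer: 79132/3 ≈ 26377.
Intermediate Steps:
s(T) = 5/3 (s(T) = (⅓)*5 = 5/3)
O(a, j) = 5/3
D = 26434 (D = 8666 + 17768 = 26434)
q(h) = -34*h
q(O(-14, -9)) + D = -34*5/3 + 26434 = -170/3 + 26434 = 79132/3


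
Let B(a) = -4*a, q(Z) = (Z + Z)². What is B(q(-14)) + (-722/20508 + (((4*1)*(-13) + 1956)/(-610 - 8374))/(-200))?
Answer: -1805609605637/575762100 ≈ -3136.0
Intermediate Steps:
q(Z) = 4*Z² (q(Z) = (2*Z)² = 4*Z²)
B(q(-14)) + (-722/20508 + (((4*1)*(-13) + 1956)/(-610 - 8374))/(-200)) = -16*(-14)² + (-722/20508 + (((4*1)*(-13) + 1956)/(-610 - 8374))/(-200)) = -16*196 + (-722*1/20508 + ((4*(-13) + 1956)/(-8984))*(-1/200)) = -4*784 + (-361/10254 + ((-52 + 1956)*(-1/8984))*(-1/200)) = -3136 + (-361/10254 + (1904*(-1/8984))*(-1/200)) = -3136 + (-361/10254 - 238/1123*(-1/200)) = -3136 + (-361/10254 + 119/112300) = -3136 - 19660037/575762100 = -1805609605637/575762100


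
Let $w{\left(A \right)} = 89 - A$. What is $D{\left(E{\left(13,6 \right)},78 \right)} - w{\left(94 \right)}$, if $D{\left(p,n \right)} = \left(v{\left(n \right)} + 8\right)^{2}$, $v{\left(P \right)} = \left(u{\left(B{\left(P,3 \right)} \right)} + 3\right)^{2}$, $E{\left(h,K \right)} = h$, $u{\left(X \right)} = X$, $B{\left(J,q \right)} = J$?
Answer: $43151766$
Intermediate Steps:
$v{\left(P \right)} = \left(3 + P\right)^{2}$ ($v{\left(P \right)} = \left(P + 3\right)^{2} = \left(3 + P\right)^{2}$)
$D{\left(p,n \right)} = \left(8 + \left(3 + n\right)^{2}\right)^{2}$ ($D{\left(p,n \right)} = \left(\left(3 + n\right)^{2} + 8\right)^{2} = \left(8 + \left(3 + n\right)^{2}\right)^{2}$)
$D{\left(E{\left(13,6 \right)},78 \right)} - w{\left(94 \right)} = \left(8 + \left(3 + 78\right)^{2}\right)^{2} - \left(89 - 94\right) = \left(8 + 81^{2}\right)^{2} - \left(89 - 94\right) = \left(8 + 6561\right)^{2} - -5 = 6569^{2} + 5 = 43151761 + 5 = 43151766$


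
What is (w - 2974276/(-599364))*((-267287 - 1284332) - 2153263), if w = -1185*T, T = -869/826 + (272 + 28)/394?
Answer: -15779861338508728343/12191213601 ≈ -1.2944e+9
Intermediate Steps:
T = -47293/162722 (T = -869*1/826 + 300*(1/394) = -869/826 + 150/197 = -47293/162722 ≈ -0.29064)
w = 56042205/162722 (w = -1185*(-47293/162722) = 56042205/162722 ≈ 344.40)
(w - 2974276/(-599364))*((-267287 - 1284332) - 2153263) = (56042205/162722 - 2974276/(-599364))*((-267287 - 1284332) - 2153263) = (56042205/162722 - 2974276*(-1/599364))*(-1551619 - 2153263) = (56042205/162722 + 743569/149841)*(-3704882) = (8518415074223/24382427202)*(-3704882) = -15779861338508728343/12191213601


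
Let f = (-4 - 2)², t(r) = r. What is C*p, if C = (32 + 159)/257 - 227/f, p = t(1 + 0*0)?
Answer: -51463/9252 ≈ -5.5624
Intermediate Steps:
f = 36 (f = (-6)² = 36)
p = 1 (p = 1 + 0*0 = 1 + 0 = 1)
C = -51463/9252 (C = (32 + 159)/257 - 227/36 = 191*(1/257) - 227*1/36 = 191/257 - 227/36 = -51463/9252 ≈ -5.5624)
C*p = -51463/9252*1 = -51463/9252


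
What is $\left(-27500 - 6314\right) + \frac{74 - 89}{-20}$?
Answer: $- \frac{135253}{4} \approx -33813.0$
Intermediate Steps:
$\left(-27500 - 6314\right) + \frac{74 - 89}{-20} = -33814 - - \frac{3}{4} = -33814 + \frac{3}{4} = - \frac{135253}{4}$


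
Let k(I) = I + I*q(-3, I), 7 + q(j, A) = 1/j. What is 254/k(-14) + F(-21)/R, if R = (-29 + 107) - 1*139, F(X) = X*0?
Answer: 381/133 ≈ 2.8647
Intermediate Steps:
F(X) = 0
q(j, A) = -7 + 1/j
R = -61 (R = 78 - 139 = -61)
k(I) = -19*I/3 (k(I) = I + I*(-7 + 1/(-3)) = I + I*(-7 - ⅓) = I + I*(-22/3) = I - 22*I/3 = -19*I/3)
254/k(-14) + F(-21)/R = 254/((-19/3*(-14))) + 0/(-61) = 254/(266/3) + 0*(-1/61) = 254*(3/266) + 0 = 381/133 + 0 = 381/133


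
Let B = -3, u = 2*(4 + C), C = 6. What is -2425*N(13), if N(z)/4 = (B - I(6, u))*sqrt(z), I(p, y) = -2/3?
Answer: 67900*sqrt(13)/3 ≈ 81606.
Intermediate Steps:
u = 20 (u = 2*(4 + 6) = 2*10 = 20)
I(p, y) = -2/3 (I(p, y) = -2*1/3 = -2/3)
N(z) = -28*sqrt(z)/3 (N(z) = 4*((-3 - 1*(-2/3))*sqrt(z)) = 4*((-3 + 2/3)*sqrt(z)) = 4*(-7*sqrt(z)/3) = -28*sqrt(z)/3)
-2425*N(13) = -(-67900)*sqrt(13)/3 = 67900*sqrt(13)/3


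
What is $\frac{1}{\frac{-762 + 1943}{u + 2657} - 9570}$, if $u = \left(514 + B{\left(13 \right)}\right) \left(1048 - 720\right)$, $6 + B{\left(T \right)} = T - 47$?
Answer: $- \frac{158129}{1513293349} \approx -0.00010449$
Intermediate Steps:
$B{\left(T \right)} = -53 + T$ ($B{\left(T \right)} = -6 + \left(T - 47\right) = -6 + \left(-47 + T\right) = -53 + T$)
$u = 155472$ ($u = \left(514 + \left(-53 + 13\right)\right) \left(1048 - 720\right) = \left(514 - 40\right) 328 = 474 \cdot 328 = 155472$)
$\frac{1}{\frac{-762 + 1943}{u + 2657} - 9570} = \frac{1}{\frac{-762 + 1943}{155472 + 2657} - 9570} = \frac{1}{\frac{1181}{158129} - 9570} = \frac{1}{- \frac{1513293349}{158129}} = - \frac{158129}{1513293349}$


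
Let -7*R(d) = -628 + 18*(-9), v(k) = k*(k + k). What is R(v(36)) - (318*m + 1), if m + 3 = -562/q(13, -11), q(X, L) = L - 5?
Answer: -282909/28 ≈ -10104.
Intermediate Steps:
q(X, L) = -5 + L
v(k) = 2*k**2 (v(k) = k*(2*k) = 2*k**2)
m = 257/8 (m = -3 - 562/(-5 - 11) = -3 - 562/(-16) = -3 - 562*(-1/16) = -3 + 281/8 = 257/8 ≈ 32.125)
R(d) = 790/7 (R(d) = -(-628 + 18*(-9))/7 = -(-628 - 162)/7 = -1/7*(-790) = 790/7)
R(v(36)) - (318*m + 1) = 790/7 - (318*(257/8) + 1) = 790/7 - (40863/4 + 1) = 790/7 - 1*40867/4 = 790/7 - 40867/4 = -282909/28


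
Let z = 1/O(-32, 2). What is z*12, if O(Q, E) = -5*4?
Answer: -⅗ ≈ -0.60000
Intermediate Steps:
O(Q, E) = -20
z = -1/20 (z = 1/(-20) = -1/20 ≈ -0.050000)
z*12 = -1/20*12 = -⅗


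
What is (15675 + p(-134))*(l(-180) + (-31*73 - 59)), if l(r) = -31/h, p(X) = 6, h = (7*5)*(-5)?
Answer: -6371488239/175 ≈ -3.6409e+7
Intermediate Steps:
h = -175 (h = 35*(-5) = -175)
l(r) = 31/175 (l(r) = -31/(-175) = -31*(-1/175) = 31/175)
(15675 + p(-134))*(l(-180) + (-31*73 - 59)) = (15675 + 6)*(31/175 + (-31*73 - 59)) = 15681*(31/175 + (-2263 - 59)) = 15681*(31/175 - 2322) = 15681*(-406319/175) = -6371488239/175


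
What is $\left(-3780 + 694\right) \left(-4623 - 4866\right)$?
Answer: $29283054$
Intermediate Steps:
$\left(-3780 + 694\right) \left(-4623 - 4866\right) = \left(-3086\right) \left(-9489\right) = 29283054$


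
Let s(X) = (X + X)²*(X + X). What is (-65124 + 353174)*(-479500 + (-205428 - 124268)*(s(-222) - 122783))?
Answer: 8324137650544602600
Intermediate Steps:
s(X) = 8*X³ (s(X) = (2*X)²*(2*X) = (4*X²)*(2*X) = 8*X³)
(-65124 + 353174)*(-479500 + (-205428 - 124268)*(s(-222) - 122783)) = (-65124 + 353174)*(-479500 + (-205428 - 124268)*(8*(-222)³ - 122783)) = 288050*(-479500 - 329696*(8*(-10941048) - 122783)) = 288050*(-479500 - 329696*(-87528384 - 122783)) = 288050*(-479500 - 329696*(-87651167)) = 288050*(-479500 + 28898239155232) = 288050*28898238675732 = 8324137650544602600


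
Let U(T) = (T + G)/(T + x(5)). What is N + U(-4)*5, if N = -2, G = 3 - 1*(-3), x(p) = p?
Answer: 8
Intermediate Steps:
G = 6 (G = 3 + 3 = 6)
U(T) = (6 + T)/(5 + T) (U(T) = (T + 6)/(T + 5) = (6 + T)/(5 + T))
N + U(-4)*5 = -2 + ((6 - 4)/(5 - 4))*5 = -2 + (2/1)*5 = -2 + (1*2)*5 = -2 + 2*5 = -2 + 10 = 8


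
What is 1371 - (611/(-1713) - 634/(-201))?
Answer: 157029964/114771 ≈ 1368.2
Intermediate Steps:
1371 - (611/(-1713) - 634/(-201)) = 1371 - (611*(-1/1713) - 634*(-1/201)) = 1371 - (-611/1713 + 634/201) = 1371 - 1*321077/114771 = 1371 - 321077/114771 = 157029964/114771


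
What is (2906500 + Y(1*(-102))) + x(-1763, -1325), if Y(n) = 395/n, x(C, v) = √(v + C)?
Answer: 296462605/102 + 4*I*√193 ≈ 2.9065e+6 + 55.57*I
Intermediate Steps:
x(C, v) = √(C + v)
(2906500 + Y(1*(-102))) + x(-1763, -1325) = (2906500 + 395/((1*(-102)))) + √(-1763 - 1325) = (2906500 + 395/(-102)) + √(-3088) = (2906500 + 395*(-1/102)) + 4*I*√193 = (2906500 - 395/102) + 4*I*√193 = 296462605/102 + 4*I*√193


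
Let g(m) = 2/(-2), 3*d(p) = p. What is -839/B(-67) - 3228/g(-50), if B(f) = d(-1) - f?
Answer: 643083/200 ≈ 3215.4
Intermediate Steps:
d(p) = p/3
g(m) = -1 (g(m) = 2*(-1/2) = -1)
B(f) = -1/3 - f (B(f) = (1/3)*(-1) - f = -1/3 - f)
-839/B(-67) - 3228/g(-50) = -839/(-1/3 - 1*(-67)) - 3228/(-1) = -839/(-1/3 + 67) - 3228*(-1) = -839/200/3 + 3228 = -839*3/200 + 3228 = -2517/200 + 3228 = 643083/200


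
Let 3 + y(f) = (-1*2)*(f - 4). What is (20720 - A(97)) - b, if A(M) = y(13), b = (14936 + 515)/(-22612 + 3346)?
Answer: 399611557/19266 ≈ 20742.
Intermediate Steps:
b = -15451/19266 (b = 15451/(-19266) = 15451*(-1/19266) = -15451/19266 ≈ -0.80198)
y(f) = 5 - 2*f (y(f) = -3 + (-1*2)*(f - 4) = -3 - 2*(-4 + f) = -3 + (8 - 2*f) = 5 - 2*f)
A(M) = -21 (A(M) = 5 - 2*13 = 5 - 26 = -21)
(20720 - A(97)) - b = (20720 - 1*(-21)) - 1*(-15451/19266) = (20720 + 21) + 15451/19266 = 20741 + 15451/19266 = 399611557/19266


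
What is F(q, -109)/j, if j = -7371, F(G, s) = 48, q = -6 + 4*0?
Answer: -16/2457 ≈ -0.0065120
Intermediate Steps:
q = -6 (q = -6 + 0 = -6)
F(q, -109)/j = 48/(-7371) = 48*(-1/7371) = -16/2457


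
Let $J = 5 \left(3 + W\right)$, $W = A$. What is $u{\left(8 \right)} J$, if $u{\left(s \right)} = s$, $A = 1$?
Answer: $160$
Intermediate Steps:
$W = 1$
$J = 20$ ($J = 5 \left(3 + 1\right) = 5 \cdot 4 = 20$)
$u{\left(8 \right)} J = 8 \cdot 20 = 160$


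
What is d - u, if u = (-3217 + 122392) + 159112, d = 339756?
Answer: 61469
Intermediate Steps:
u = 278287 (u = 119175 + 159112 = 278287)
d - u = 339756 - 1*278287 = 339756 - 278287 = 61469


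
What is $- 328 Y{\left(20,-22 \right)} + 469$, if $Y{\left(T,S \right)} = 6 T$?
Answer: $-38891$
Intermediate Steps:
$- 328 Y{\left(20,-22 \right)} + 469 = - 328 \cdot 6 \cdot 20 + 469 = \left(-328\right) 120 + 469 = -39360 + 469 = -38891$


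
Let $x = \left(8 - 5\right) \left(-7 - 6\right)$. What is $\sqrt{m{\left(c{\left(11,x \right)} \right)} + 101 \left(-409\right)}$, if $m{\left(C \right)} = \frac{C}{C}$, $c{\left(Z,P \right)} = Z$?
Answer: $2 i \sqrt{10327} \approx 203.24 i$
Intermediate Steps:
$x = -39$ ($x = 3 \left(-13\right) = -39$)
$m{\left(C \right)} = 1$
$\sqrt{m{\left(c{\left(11,x \right)} \right)} + 101 \left(-409\right)} = \sqrt{1 + 101 \left(-409\right)} = \sqrt{1 - 41309} = \sqrt{-41308} = 2 i \sqrt{10327}$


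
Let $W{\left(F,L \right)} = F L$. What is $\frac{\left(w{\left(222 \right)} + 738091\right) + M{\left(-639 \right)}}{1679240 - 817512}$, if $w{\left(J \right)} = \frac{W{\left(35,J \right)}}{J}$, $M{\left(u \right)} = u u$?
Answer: $\frac{1146447}{861728} \approx 1.3304$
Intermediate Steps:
$M{\left(u \right)} = u^{2}$
$w{\left(J \right)} = 35$ ($w{\left(J \right)} = \frac{35 J}{J} = 35$)
$\frac{\left(w{\left(222 \right)} + 738091\right) + M{\left(-639 \right)}}{1679240 - 817512} = \frac{\left(35 + 738091\right) + \left(-639\right)^{2}}{1679240 - 817512} = \frac{738126 + 408321}{861728} = 1146447 \cdot \frac{1}{861728} = \frac{1146447}{861728}$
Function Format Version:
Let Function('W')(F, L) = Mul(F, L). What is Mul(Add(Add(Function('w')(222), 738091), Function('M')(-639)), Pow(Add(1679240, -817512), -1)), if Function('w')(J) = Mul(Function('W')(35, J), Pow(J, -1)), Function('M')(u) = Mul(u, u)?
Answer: Rational(1146447, 861728) ≈ 1.3304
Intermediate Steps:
Function('M')(u) = Pow(u, 2)
Function('w')(J) = 35 (Function('w')(J) = Mul(Mul(35, J), Pow(J, -1)) = 35)
Mul(Add(Add(Function('w')(222), 738091), Function('M')(-639)), Pow(Add(1679240, -817512), -1)) = Mul(Add(Add(35, 738091), Pow(-639, 2)), Pow(Add(1679240, -817512), -1)) = Mul(Add(738126, 408321), Pow(861728, -1)) = Mul(1146447, Rational(1, 861728)) = Rational(1146447, 861728)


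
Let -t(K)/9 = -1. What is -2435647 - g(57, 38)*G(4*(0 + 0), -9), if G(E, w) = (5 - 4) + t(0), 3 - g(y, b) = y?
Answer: -2435107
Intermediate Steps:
g(y, b) = 3 - y
t(K) = 9 (t(K) = -9*(-1) = 9)
G(E, w) = 10 (G(E, w) = (5 - 4) + 9 = 1 + 9 = 10)
-2435647 - g(57, 38)*G(4*(0 + 0), -9) = -2435647 - (3 - 1*57)*10 = -2435647 - (3 - 57)*10 = -2435647 - (-54)*10 = -2435647 - 1*(-540) = -2435647 + 540 = -2435107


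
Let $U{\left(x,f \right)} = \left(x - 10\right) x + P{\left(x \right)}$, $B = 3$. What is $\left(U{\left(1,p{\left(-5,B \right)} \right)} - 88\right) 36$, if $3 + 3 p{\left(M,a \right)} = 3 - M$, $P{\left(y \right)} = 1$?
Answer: $-3456$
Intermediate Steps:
$p{\left(M,a \right)} = - \frac{M}{3}$ ($p{\left(M,a \right)} = -1 + \frac{3 - M}{3} = -1 - \left(-1 + \frac{M}{3}\right) = - \frac{M}{3}$)
$U{\left(x,f \right)} = 1 + x \left(-10 + x\right)$ ($U{\left(x,f \right)} = \left(x - 10\right) x + 1 = \left(-10 + x\right) x + 1 = x \left(-10 + x\right) + 1 = 1 + x \left(-10 + x\right)$)
$\left(U{\left(1,p{\left(-5,B \right)} \right)} - 88\right) 36 = \left(\left(1 + 1^{2} - 10\right) - 88\right) 36 = \left(\left(1 + 1 - 10\right) - 88\right) 36 = \left(-8 - 88\right) 36 = \left(-96\right) 36 = -3456$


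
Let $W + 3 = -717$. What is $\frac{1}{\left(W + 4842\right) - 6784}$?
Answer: $- \frac{1}{2662} \approx -0.00037566$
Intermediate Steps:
$W = -720$ ($W = -3 - 717 = -720$)
$\frac{1}{\left(W + 4842\right) - 6784} = \frac{1}{\left(-720 + 4842\right) - 6784} = \frac{1}{4122 - 6784} = \frac{1}{-2662} = - \frac{1}{2662}$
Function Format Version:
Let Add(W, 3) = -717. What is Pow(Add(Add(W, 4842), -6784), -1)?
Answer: Rational(-1, 2662) ≈ -0.00037566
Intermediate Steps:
W = -720 (W = Add(-3, -717) = -720)
Pow(Add(Add(W, 4842), -6784), -1) = Pow(Add(Add(-720, 4842), -6784), -1) = Pow(Add(4122, -6784), -1) = Pow(-2662, -1) = Rational(-1, 2662)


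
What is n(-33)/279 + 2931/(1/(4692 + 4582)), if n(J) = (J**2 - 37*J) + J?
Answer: 842645167/31 ≈ 2.7182e+7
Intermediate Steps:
n(J) = J**2 - 36*J
n(-33)/279 + 2931/(1/(4692 + 4582)) = -33*(-36 - 33)/279 + 2931/(1/(4692 + 4582)) = -33*(-69)*(1/279) + 2931/(1/9274) = 2277*(1/279) + 2931/(1/9274) = 253/31 + 2931*9274 = 253/31 + 27182094 = 842645167/31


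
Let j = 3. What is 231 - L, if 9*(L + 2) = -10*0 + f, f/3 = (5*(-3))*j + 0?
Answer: 248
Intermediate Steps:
f = -135 (f = 3*((5*(-3))*3 + 0) = 3*(-15*3 + 0) = 3*(-45 + 0) = 3*(-45) = -135)
L = -17 (L = -2 + (-10*0 - 135)/9 = -2 + (0 - 135)/9 = -2 + (⅑)*(-135) = -2 - 15 = -17)
231 - L = 231 - 1*(-17) = 231 + 17 = 248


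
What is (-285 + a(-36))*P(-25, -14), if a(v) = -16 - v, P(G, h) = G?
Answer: 6625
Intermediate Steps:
(-285 + a(-36))*P(-25, -14) = (-285 + (-16 - 1*(-36)))*(-25) = (-285 + (-16 + 36))*(-25) = (-285 + 20)*(-25) = -265*(-25) = 6625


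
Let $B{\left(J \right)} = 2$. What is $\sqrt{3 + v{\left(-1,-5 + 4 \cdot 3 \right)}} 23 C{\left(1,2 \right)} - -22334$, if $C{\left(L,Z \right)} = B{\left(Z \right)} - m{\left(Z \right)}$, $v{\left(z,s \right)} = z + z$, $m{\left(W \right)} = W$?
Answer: $22334$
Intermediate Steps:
$v{\left(z,s \right)} = 2 z$
$C{\left(L,Z \right)} = 2 - Z$
$\sqrt{3 + v{\left(-1,-5 + 4 \cdot 3 \right)}} 23 C{\left(1,2 \right)} - -22334 = \sqrt{3 + 2 \left(-1\right)} 23 \left(2 - 2\right) - -22334 = \sqrt{3 - 2} \cdot 23 \left(2 - 2\right) + 22334 = \sqrt{1} \cdot 23 \cdot 0 + 22334 = 1 \cdot 23 \cdot 0 + 22334 = 23 \cdot 0 + 22334 = 0 + 22334 = 22334$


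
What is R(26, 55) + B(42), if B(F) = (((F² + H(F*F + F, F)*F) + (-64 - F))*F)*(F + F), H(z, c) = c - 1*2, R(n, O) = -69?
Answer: 11776395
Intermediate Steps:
H(z, c) = -2 + c (H(z, c) = c - 2 = -2 + c)
B(F) = 2*F²*(-64 + F² - F + F*(-2 + F)) (B(F) = (((F² + (-2 + F)*F) + (-64 - F))*F)*(F + F) = (((F² + F*(-2 + F)) + (-64 - F))*F)*(2*F) = ((-64 + F² - F + F*(-2 + F))*F)*(2*F) = (F*(-64 + F² - F + F*(-2 + F)))*(2*F) = 2*F²*(-64 + F² - F + F*(-2 + F)))
R(26, 55) + B(42) = -69 + 42²*(-128 - 6*42 + 4*42²) = -69 + 1764*(-128 - 252 + 4*1764) = -69 + 1764*(-128 - 252 + 7056) = -69 + 1764*6676 = -69 + 11776464 = 11776395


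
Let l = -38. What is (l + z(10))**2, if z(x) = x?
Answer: 784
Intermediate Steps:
(l + z(10))**2 = (-38 + 10)**2 = (-28)**2 = 784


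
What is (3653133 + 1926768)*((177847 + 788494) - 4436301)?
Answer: -19362033273960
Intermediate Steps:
(3653133 + 1926768)*((177847 + 788494) - 4436301) = 5579901*(966341 - 4436301) = 5579901*(-3469960) = -19362033273960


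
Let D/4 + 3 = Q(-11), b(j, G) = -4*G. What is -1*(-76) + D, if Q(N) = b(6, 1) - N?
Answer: 92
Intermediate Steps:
Q(N) = -4 - N (Q(N) = -4*1 - N = -4 - N)
D = 16 (D = -12 + 4*(-4 - 1*(-11)) = -12 + 4*(-4 + 11) = -12 + 4*7 = -12 + 28 = 16)
-1*(-76) + D = -1*(-76) + 16 = 76 + 16 = 92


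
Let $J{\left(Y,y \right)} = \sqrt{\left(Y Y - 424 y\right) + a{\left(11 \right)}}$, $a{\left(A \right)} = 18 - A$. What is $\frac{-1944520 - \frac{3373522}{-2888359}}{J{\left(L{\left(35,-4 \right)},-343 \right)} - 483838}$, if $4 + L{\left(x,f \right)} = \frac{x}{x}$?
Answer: $\frac{679365217795117101}{169040535173777441} + \frac{2808234234579 \sqrt{36362}}{169040535173777441} \approx 4.0221$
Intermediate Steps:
$L{\left(x,f \right)} = -3$ ($L{\left(x,f \right)} = -4 + \frac{x}{x} = -4 + 1 = -3$)
$J{\left(Y,y \right)} = \sqrt{7 + Y^{2} - 424 y}$ ($J{\left(Y,y \right)} = \sqrt{\left(Y Y - 424 y\right) + \left(18 - 11\right)} = \sqrt{\left(Y^{2} - 424 y\right) + \left(18 - 11\right)} = \sqrt{\left(Y^{2} - 424 y\right) + 7} = \sqrt{7 + Y^{2} - 424 y}$)
$\frac{-1944520 - \frac{3373522}{-2888359}}{J{\left(L{\left(35,-4 \right)},-343 \right)} - 483838} = \frac{-1944520 - \frac{3373522}{-2888359}}{\sqrt{7 + \left(-3\right)^{2} - -145432} - 483838} = \frac{-1944520 - - \frac{3373522}{2888359}}{\sqrt{7 + 9 + 145432} - 483838} = \frac{-1944520 + \frac{3373522}{2888359}}{\sqrt{145448} - 483838} = - \frac{5616468469158}{2888359 \left(2 \sqrt{36362} - 483838\right)} = - \frac{5616468469158}{2888359 \left(-483838 + 2 \sqrt{36362}\right)}$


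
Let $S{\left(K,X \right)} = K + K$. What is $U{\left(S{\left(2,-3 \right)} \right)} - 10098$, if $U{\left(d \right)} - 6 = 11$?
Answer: $-10081$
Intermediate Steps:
$S{\left(K,X \right)} = 2 K$
$U{\left(d \right)} = 17$ ($U{\left(d \right)} = 6 + 11 = 17$)
$U{\left(S{\left(2,-3 \right)} \right)} - 10098 = 17 - 10098 = -10081$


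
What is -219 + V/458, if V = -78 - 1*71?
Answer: -100451/458 ≈ -219.33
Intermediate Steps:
V = -149 (V = -78 - 71 = -149)
-219 + V/458 = -219 - 149/458 = -100451/458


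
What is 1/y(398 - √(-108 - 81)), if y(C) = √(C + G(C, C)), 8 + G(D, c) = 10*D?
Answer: (4370 - 33*I*√21)^(-½) ≈ 0.01512 + 0.00026155*I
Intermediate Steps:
G(D, c) = -8 + 10*D
y(C) = √(-8 + 11*C) (y(C) = √(C + (-8 + 10*C)) = √(-8 + 11*C))
1/y(398 - √(-108 - 81)) = 1/(√(-8 + 11*(398 - √(-108 - 81)))) = 1/(√(-8 + 11*(398 - √(-189)))) = 1/(√(-8 + 11*(398 - 3*I*√21))) = 1/(√(-8 + (4378 - 33*I*√21))) = 1/(√(4370 - 33*I*√21)) = (4370 - 33*I*√21)^(-½)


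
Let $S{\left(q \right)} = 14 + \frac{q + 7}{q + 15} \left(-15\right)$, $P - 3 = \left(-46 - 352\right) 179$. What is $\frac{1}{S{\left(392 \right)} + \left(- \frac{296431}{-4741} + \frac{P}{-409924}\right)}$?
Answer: $\frac{71907638308}{4457814868663} \approx 0.016131$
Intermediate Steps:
$P = -71239$ ($P = 3 + \left(-46 - 352\right) 179 = 3 - 71242 = -71239$)
$S{\left(q \right)} = 14 - \frac{15 \left(7 + q\right)}{15 + q}$ ($S{\left(q \right)} = 14 + \frac{7 + q}{15 + q} \left(-15\right) = 14 - \frac{15 \left(7 + q\right)}{15 + q}$)
$\frac{1}{S{\left(392 \right)} + \left(- \frac{296431}{-4741} + \frac{P}{-409924}\right)} = \frac{1}{\frac{105 - 392}{15 + 392} - \left(- \frac{296431}{4741} - \frac{71239}{409924}\right)} = \frac{1}{\frac{105 - 392}{407} - - \frac{121851925343}{1943449684}} = \frac{1}{\frac{1}{407} \left(-287\right) + \left(\frac{296431}{4741} + \frac{71239}{409924}\right)} = \frac{1}{- \frac{287}{407} + \frac{121851925343}{1943449684}} = \frac{1}{\frac{4457814868663}{71907638308}} = \frac{71907638308}{4457814868663}$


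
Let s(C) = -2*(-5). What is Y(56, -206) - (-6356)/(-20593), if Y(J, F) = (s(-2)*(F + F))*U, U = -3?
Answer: 254523124/20593 ≈ 12360.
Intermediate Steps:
s(C) = 10
Y(J, F) = -60*F (Y(J, F) = (10*(F + F))*(-3) = (10*(2*F))*(-3) = (20*F)*(-3) = -60*F)
Y(56, -206) - (-6356)/(-20593) = -60*(-206) - (-6356)/(-20593) = 12360 - (-6356)*(-1)/20593 = 12360 - 1*6356/20593 = 12360 - 6356/20593 = 254523124/20593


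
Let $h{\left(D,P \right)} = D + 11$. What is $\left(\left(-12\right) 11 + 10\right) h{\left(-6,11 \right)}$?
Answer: $-610$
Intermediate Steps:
$h{\left(D,P \right)} = 11 + D$
$\left(\left(-12\right) 11 + 10\right) h{\left(-6,11 \right)} = \left(\left(-12\right) 11 + 10\right) \left(11 - 6\right) = \left(-132 + 10\right) 5 = \left(-122\right) 5 = -610$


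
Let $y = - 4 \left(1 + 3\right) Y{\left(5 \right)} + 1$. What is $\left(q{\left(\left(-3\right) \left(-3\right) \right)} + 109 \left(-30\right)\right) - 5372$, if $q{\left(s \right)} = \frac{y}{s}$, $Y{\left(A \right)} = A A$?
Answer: $- \frac{26059}{3} \approx -8686.3$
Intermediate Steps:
$Y{\left(A \right)} = A^{2}$
$y = -399$ ($y = - 4 \left(1 + 3\right) 5^{2} + 1 = \left(-4\right) 4 \cdot 25 + 1 = \left(-16\right) 25 + 1 = -400 + 1 = -399$)
$q{\left(s \right)} = - \frac{399}{s}$
$\left(q{\left(\left(-3\right) \left(-3\right) \right)} + 109 \left(-30\right)\right) - 5372 = \left(- \frac{399}{\left(-3\right) \left(-3\right)} + 109 \left(-30\right)\right) - 5372 = \left(- \frac{399}{9} - 3270\right) - 5372 = \left(\left(-399\right) \frac{1}{9} - 3270\right) - 5372 = \left(- \frac{133}{3} - 3270\right) - 5372 = - \frac{9943}{3} - 5372 = - \frac{26059}{3}$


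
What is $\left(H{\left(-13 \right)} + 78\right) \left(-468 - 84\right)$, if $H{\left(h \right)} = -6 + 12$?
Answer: $-46368$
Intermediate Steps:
$H{\left(h \right)} = 6$
$\left(H{\left(-13 \right)} + 78\right) \left(-468 - 84\right) = \left(6 + 78\right) \left(-468 - 84\right) = 84 \left(-552\right) = -46368$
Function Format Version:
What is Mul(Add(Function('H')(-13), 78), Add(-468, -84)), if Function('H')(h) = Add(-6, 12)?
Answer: -46368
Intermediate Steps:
Function('H')(h) = 6
Mul(Add(Function('H')(-13), 78), Add(-468, -84)) = Mul(Add(6, 78), Add(-468, -84)) = Mul(84, -552) = -46368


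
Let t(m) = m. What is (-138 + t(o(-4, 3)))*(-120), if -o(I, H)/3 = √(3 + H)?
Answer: 16560 + 360*√6 ≈ 17442.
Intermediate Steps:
o(I, H) = -3*√(3 + H)
(-138 + t(o(-4, 3)))*(-120) = (-138 - 3*√(3 + 3))*(-120) = (-138 - 3*√6)*(-120) = 16560 + 360*√6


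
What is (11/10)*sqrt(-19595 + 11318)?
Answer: 11*I*sqrt(8277)/10 ≈ 100.08*I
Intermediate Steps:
(11/10)*sqrt(-19595 + 11318) = (11*(1/10))*sqrt(-8277) = 11*(I*sqrt(8277))/10 = 11*I*sqrt(8277)/10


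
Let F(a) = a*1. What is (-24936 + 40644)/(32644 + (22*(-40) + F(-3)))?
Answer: 5236/10587 ≈ 0.49457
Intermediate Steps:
F(a) = a
(-24936 + 40644)/(32644 + (22*(-40) + F(-3))) = (-24936 + 40644)/(32644 + (22*(-40) - 3)) = 15708/(32644 + (-880 - 3)) = 15708/(32644 - 883) = 15708/31761 = 15708*(1/31761) = 5236/10587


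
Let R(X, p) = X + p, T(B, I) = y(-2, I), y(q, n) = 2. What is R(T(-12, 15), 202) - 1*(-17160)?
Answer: 17364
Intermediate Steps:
T(B, I) = 2
R(T(-12, 15), 202) - 1*(-17160) = (2 + 202) - 1*(-17160) = 204 + 17160 = 17364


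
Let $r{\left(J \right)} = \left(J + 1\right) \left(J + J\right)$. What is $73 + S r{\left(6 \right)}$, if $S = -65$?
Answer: $-5387$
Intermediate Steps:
$r{\left(J \right)} = 2 J \left(1 + J\right)$ ($r{\left(J \right)} = \left(1 + J\right) 2 J = 2 J \left(1 + J\right)$)
$73 + S r{\left(6 \right)} = 73 - 65 \cdot 2 \cdot 6 \left(1 + 6\right) = 73 - 65 \cdot 2 \cdot 6 \cdot 7 = 73 - 5460 = -5387$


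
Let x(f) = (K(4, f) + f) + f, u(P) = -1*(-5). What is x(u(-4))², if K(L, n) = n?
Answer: 225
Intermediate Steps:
u(P) = 5
x(f) = 3*f (x(f) = (f + f) + f = 2*f + f = 3*f)
x(u(-4))² = (3*5)² = 15² = 225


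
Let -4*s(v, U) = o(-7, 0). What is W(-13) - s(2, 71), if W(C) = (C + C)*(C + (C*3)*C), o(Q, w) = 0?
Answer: -12844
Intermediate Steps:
W(C) = 2*C*(C + 3*C**2) (W(C) = (2*C)*(C + (3*C)*C) = (2*C)*(C + 3*C**2) = 2*C*(C + 3*C**2))
s(v, U) = 0 (s(v, U) = -1/4*0 = 0)
W(-13) - s(2, 71) = (-13)**2*(2 + 6*(-13)) - 1*0 = 169*(2 - 78) + 0 = 169*(-76) + 0 = -12844 + 0 = -12844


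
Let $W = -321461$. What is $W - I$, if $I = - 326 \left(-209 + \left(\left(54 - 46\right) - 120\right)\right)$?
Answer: $-426107$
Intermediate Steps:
$I = 104646$ ($I = - 326 \left(-209 + \left(8 - 120\right)\right) = - 326 \left(-209 - 112\right) = \left(-326\right) \left(-321\right) = 104646$)
$W - I = -321461 - 104646 = -426107$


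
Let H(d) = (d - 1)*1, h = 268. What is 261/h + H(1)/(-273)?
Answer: 261/268 ≈ 0.97388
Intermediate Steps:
H(d) = -1 + d (H(d) = (-1 + d)*1 = -1 + d)
261/h + H(1)/(-273) = 261/268 + (-1 + 1)/(-273) = 261*(1/268) + 0*(-1/273) = 261/268 + 0 = 261/268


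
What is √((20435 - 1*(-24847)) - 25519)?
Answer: √19763 ≈ 140.58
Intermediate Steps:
√((20435 - 1*(-24847)) - 25519) = √((20435 + 24847) - 25519) = √(45282 - 25519) = √19763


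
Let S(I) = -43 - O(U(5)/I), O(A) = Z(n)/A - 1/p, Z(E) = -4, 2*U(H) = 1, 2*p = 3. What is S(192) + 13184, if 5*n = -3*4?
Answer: 44033/3 ≈ 14678.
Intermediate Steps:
p = 3/2 (p = (½)*3 = 3/2 ≈ 1.5000)
U(H) = ½ (U(H) = (½)*1 = ½)
n = -12/5 (n = (-3*4)/5 = (⅕)*(-12) = -12/5 ≈ -2.4000)
O(A) = -⅔ - 4/A (O(A) = -4/A - 1/3/2 = -4/A - 1*⅔ = -4/A - ⅔ = -⅔ - 4/A)
S(I) = -127/3 + 8*I (S(I) = -43 - (-⅔ - 4*2*I) = -43 - (-⅔ - 8*I) = -43 + (⅔ + 8*I) = -127/3 + 8*I)
S(192) + 13184 = (-127/3 + 8*192) + 13184 = (-127/3 + 1536) + 13184 = 4481/3 + 13184 = 44033/3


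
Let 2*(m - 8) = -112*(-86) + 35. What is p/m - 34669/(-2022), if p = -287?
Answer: 334539299/19579026 ≈ 17.087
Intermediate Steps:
m = 9683/2 (m = 8 + (-112*(-86) + 35)/2 = 8 + (9632 + 35)/2 = 8 + (½)*9667 = 8 + 9667/2 = 9683/2 ≈ 4841.5)
p/m - 34669/(-2022) = -287/9683/2 - 34669/(-2022) = -287*2/9683 - 34669*(-1/2022) = -574/9683 + 34669/2022 = 334539299/19579026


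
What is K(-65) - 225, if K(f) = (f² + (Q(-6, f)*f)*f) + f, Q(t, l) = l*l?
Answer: 17854560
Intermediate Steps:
Q(t, l) = l²
K(f) = f + f² + f⁴ (K(f) = (f² + (f²*f)*f) + f = (f² + f³*f) + f = (f² + f⁴) + f = f + f² + f⁴)
K(-65) - 225 = -65*(1 - 65 + (-65)³) - 225 = -65*(1 - 65 - 274625) - 225 = -65*(-274689) - 225 = 17854785 - 225 = 17854560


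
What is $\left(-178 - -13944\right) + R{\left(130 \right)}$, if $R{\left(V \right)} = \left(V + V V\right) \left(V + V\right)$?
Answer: $4441566$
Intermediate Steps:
$R{\left(V \right)} = 2 V \left(V + V^{2}\right)$ ($R{\left(V \right)} = \left(V + V^{2}\right) 2 V = 2 V \left(V + V^{2}\right)$)
$\left(-178 - -13944\right) + R{\left(130 \right)} = \left(-178 - -13944\right) + 2 \cdot 130^{2} \left(1 + 130\right) = \left(-178 + 13944\right) + 2 \cdot 16900 \cdot 131 = 13766 + 4427800 = 4441566$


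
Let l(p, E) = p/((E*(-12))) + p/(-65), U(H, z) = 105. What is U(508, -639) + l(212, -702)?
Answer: 1071571/10530 ≈ 101.76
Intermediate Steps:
l(p, E) = -p/65 - p/(12*E) (l(p, E) = p/((-12*E)) + p*(-1/65) = p*(-1/(12*E)) - p/65 = -p/(12*E) - p/65 = -p/65 - p/(12*E))
U(508, -639) + l(212, -702) = 105 + (-1/65*212 - 1/12*212/(-702)) = 105 + (-212/65 - 1/12*212*(-1/702)) = 105 + (-212/65 + 53/2106) = 105 - 34079/10530 = 1071571/10530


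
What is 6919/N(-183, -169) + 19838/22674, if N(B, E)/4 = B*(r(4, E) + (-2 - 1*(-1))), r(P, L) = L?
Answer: 25740413/27662280 ≈ 0.93052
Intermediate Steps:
N(B, E) = 4*B*(-1 + E) (N(B, E) = 4*(B*(E + (-2 - 1*(-1)))) = 4*(B*(E + (-2 + 1))) = 4*(B*(E - 1)) = 4*(B*(-1 + E)) = 4*B*(-1 + E))
6919/N(-183, -169) + 19838/22674 = 6919/((4*(-183)*(-1 - 169))) + 19838/22674 = 6919/((4*(-183)*(-170))) + 19838*(1/22674) = 6919/124440 + 9919/11337 = 6919*(1/124440) + 9919/11337 = 407/7320 + 9919/11337 = 25740413/27662280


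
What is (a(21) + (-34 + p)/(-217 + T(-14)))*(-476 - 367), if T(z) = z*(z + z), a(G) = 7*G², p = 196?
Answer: -455546241/175 ≈ -2.6031e+6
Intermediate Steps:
T(z) = 2*z² (T(z) = z*(2*z) = 2*z²)
(a(21) + (-34 + p)/(-217 + T(-14)))*(-476 - 367) = (7*21² + (-34 + 196)/(-217 + 2*(-14)²))*(-476 - 367) = (7*441 + 162/(-217 + 2*196))*(-843) = (3087 + 162/(-217 + 392))*(-843) = (3087 + 162/175)*(-843) = (540387/175)*(-843) = -455546241/175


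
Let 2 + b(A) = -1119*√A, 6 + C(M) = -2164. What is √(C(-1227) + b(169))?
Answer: I*√16719 ≈ 129.3*I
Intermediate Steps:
C(M) = -2170 (C(M) = -6 - 2164 = -2170)
b(A) = -2 - 1119*√A
√(C(-1227) + b(169)) = √(-2170 + (-2 - 1119*√169)) = √(-2170 + (-2 - 1119*13)) = √(-2170 + (-2 - 14547)) = √(-2170 - 14549) = √(-16719) = I*√16719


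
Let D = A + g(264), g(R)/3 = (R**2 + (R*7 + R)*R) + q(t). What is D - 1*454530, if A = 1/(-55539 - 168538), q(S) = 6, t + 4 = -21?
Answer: 319820620559/224077 ≈ 1.4273e+6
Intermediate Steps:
t = -25 (t = -4 - 21 = -25)
A = -1/224077 (A = 1/(-224077) = -1/224077 ≈ -4.4628e-6)
g(R) = 18 + 27*R**2 (g(R) = 3*((R**2 + (R*7 + R)*R) + 6) = 3*((R**2 + (7*R + R)*R) + 6) = 3*((R**2 + (8*R)*R) + 6) = 3*((R**2 + 8*R**2) + 6) = 3*(9*R**2 + 6) = 3*(6 + 9*R**2) = 18 + 27*R**2)
D = 421670339369/224077 (D = -1/224077 + (18 + 27*264**2) = -1/224077 + (18 + 27*69696) = -1/224077 + (18 + 1881792) = -1/224077 + 1881810 = 421670339369/224077 ≈ 1.8818e+6)
D - 1*454530 = 421670339369/224077 - 1*454530 = 421670339369/224077 - 454530 = 319820620559/224077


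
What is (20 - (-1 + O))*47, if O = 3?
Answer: 846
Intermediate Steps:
(20 - (-1 + O))*47 = (20 - (-1 + 3))*47 = (20 - 1*2)*47 = (20 - 2)*47 = 18*47 = 846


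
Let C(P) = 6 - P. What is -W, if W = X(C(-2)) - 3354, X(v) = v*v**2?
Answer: 2842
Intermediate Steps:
X(v) = v**3
W = -2842 (W = (6 - 1*(-2))**3 - 3354 = (6 + 2)**3 - 3354 = 8**3 - 3354 = 512 - 3354 = -2842)
-W = -1*(-2842) = 2842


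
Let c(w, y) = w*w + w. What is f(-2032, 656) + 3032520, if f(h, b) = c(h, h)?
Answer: 7159512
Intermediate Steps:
c(w, y) = w + w² (c(w, y) = w² + w = w + w²)
f(h, b) = h*(1 + h)
f(-2032, 656) + 3032520 = -2032*(1 - 2032) + 3032520 = -2032*(-2031) + 3032520 = 4126992 + 3032520 = 7159512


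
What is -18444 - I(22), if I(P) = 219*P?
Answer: -23262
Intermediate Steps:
-18444 - I(22) = -18444 - 219*22 = -18444 - 1*4818 = -18444 - 4818 = -23262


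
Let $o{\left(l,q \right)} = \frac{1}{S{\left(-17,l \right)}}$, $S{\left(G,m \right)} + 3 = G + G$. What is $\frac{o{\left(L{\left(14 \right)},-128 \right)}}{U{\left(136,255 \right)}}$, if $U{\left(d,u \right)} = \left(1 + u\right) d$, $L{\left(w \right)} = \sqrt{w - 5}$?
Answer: $- \frac{1}{1288192} \approx -7.7628 \cdot 10^{-7}$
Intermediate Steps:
$L{\left(w \right)} = \sqrt{-5 + w}$
$S{\left(G,m \right)} = -3 + 2 G$ ($S{\left(G,m \right)} = -3 + \left(G + G\right) = -3 + 2 G$)
$o{\left(l,q \right)} = - \frac{1}{37}$ ($o{\left(l,q \right)} = \frac{1}{-3 + 2 \left(-17\right)} = \frac{1}{-3 - 34} = \frac{1}{-37} = - \frac{1}{37}$)
$U{\left(d,u \right)} = d \left(1 + u\right)$
$\frac{o{\left(L{\left(14 \right)},-128 \right)}}{U{\left(136,255 \right)}} = - \frac{1}{37 \cdot 136 \left(1 + 255\right)} = - \frac{1}{37 \cdot 136 \cdot 256} = - \frac{1}{37 \cdot 34816} = \left(- \frac{1}{37}\right) \frac{1}{34816} = - \frac{1}{1288192}$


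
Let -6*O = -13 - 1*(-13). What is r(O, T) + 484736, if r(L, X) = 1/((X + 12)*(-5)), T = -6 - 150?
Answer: 349009921/720 ≈ 4.8474e+5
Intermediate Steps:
T = -156
O = 0 (O = -(-13 - 1*(-13))/6 = -(-13 + 13)/6 = -⅙*0 = 0)
r(L, X) = 1/(-60 - 5*X) (r(L, X) = 1/((12 + X)*(-5)) = 1/(-60 - 5*X))
r(O, T) + 484736 = -1/(60 + 5*(-156)) + 484736 = -1/(60 - 780) + 484736 = -1/(-720) + 484736 = -1*(-1/720) + 484736 = 1/720 + 484736 = 349009921/720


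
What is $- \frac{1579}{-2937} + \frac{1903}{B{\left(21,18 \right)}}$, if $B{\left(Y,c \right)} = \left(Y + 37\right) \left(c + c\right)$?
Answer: $\frac{2962021}{2044152} \approx 1.449$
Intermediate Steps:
$B{\left(Y,c \right)} = 2 c \left(37 + Y\right)$ ($B{\left(Y,c \right)} = \left(37 + Y\right) 2 c = 2 c \left(37 + Y\right)$)
$- \frac{1579}{-2937} + \frac{1903}{B{\left(21,18 \right)}} = - \frac{1579}{-2937} + \frac{1903}{2 \cdot 18 \left(37 + 21\right)} = \left(-1579\right) \left(- \frac{1}{2937}\right) + \frac{1903}{2 \cdot 18 \cdot 58} = \frac{1579}{2937} + \frac{1903}{2088} = \frac{2962021}{2044152}$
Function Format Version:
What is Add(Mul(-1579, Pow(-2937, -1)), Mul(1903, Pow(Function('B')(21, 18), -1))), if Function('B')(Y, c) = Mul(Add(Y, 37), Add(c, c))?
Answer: Rational(2962021, 2044152) ≈ 1.4490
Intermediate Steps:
Function('B')(Y, c) = Mul(2, c, Add(37, Y)) (Function('B')(Y, c) = Mul(Add(37, Y), Mul(2, c)) = Mul(2, c, Add(37, Y)))
Add(Mul(-1579, Pow(-2937, -1)), Mul(1903, Pow(Function('B')(21, 18), -1))) = Add(Mul(-1579, Pow(-2937, -1)), Mul(1903, Pow(Mul(2, 18, Add(37, 21)), -1))) = Add(Mul(-1579, Rational(-1, 2937)), Mul(1903, Pow(Mul(2, 18, 58), -1))) = Add(Rational(1579, 2937), Mul(1903, Pow(2088, -1))) = Add(Rational(1579, 2937), Mul(1903, Rational(1, 2088))) = Add(Rational(1579, 2937), Rational(1903, 2088)) = Rational(2962021, 2044152)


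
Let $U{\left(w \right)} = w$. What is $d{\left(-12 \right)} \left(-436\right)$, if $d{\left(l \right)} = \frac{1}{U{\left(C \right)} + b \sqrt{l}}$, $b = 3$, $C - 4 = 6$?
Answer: $- \frac{545}{26} + \frac{327 i \sqrt{3}}{26} \approx -20.962 + 21.784 i$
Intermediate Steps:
$C = 10$ ($C = 4 + 6 = 10$)
$d{\left(l \right)} = \frac{1}{10 + 3 \sqrt{l}}$
$d{\left(-12 \right)} \left(-436\right) = \frac{1}{10 + 3 \sqrt{-12}} \left(-436\right) = \frac{1}{10 + 3 \cdot 2 i \sqrt{3}} \left(-436\right) = \frac{1}{10 + 6 i \sqrt{3}} \left(-436\right) = - \frac{436}{10 + 6 i \sqrt{3}}$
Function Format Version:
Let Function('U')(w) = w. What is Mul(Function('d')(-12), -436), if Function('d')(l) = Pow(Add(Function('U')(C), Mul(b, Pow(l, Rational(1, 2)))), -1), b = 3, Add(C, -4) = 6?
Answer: Add(Rational(-545, 26), Mul(Rational(327, 26), I, Pow(3, Rational(1, 2)))) ≈ Add(-20.962, Mul(21.784, I))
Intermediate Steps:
C = 10 (C = Add(4, 6) = 10)
Function('d')(l) = Pow(Add(10, Mul(3, Pow(l, Rational(1, 2)))), -1)
Mul(Function('d')(-12), -436) = Mul(Pow(Add(10, Mul(3, Pow(-12, Rational(1, 2)))), -1), -436) = Mul(Pow(Add(10, Mul(3, Mul(2, I, Pow(3, Rational(1, 2))))), -1), -436) = Mul(Pow(Add(10, Mul(6, I, Pow(3, Rational(1, 2)))), -1), -436) = Mul(-436, Pow(Add(10, Mul(6, I, Pow(3, Rational(1, 2)))), -1))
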